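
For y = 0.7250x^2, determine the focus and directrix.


a = 0.7250
1/(4a) = 0.3448
Focus = (0, 0.3448)
Directrix: y = -0.3448

Focus = (0, 0.3448), Directrix: y = -0.3448


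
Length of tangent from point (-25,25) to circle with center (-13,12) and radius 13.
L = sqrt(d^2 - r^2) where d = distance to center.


d = sqrt((-25+ 13)^2 + (25-12)^2) = sqrt(144+169) = 17.6918
L = sqrt(313.0000 - 169) = sqrt(144.0000) = 12.0000

12.0000


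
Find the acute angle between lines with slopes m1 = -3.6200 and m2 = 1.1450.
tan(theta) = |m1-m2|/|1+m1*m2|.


m1-m2 = -4.765
1+m1*m2 = -3.1449
tan(theta) = |-4.765/(-3.1449)| = 1.515152
theta = arctan(|-4.765/(-3.1449)|) = 56.5752 degrees (acute angle)

56.5752 degrees


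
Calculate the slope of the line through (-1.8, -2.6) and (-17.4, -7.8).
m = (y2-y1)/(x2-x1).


dy = -7.8 + 2.6 = -5.2
dx = -17.4 + 1.8 = -15.6
m = -5.2/(-15.6) = 0.3333

m = 0.3333


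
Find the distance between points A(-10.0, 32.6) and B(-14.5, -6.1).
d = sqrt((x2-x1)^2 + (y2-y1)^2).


dx = -14.5 + 10.0 = -4.5
dy = -6.1 - 32.6 = -38.7
d = sqrt(20.25 + 1497.69) = sqrt(1517.94) = 38.9607

38.9607


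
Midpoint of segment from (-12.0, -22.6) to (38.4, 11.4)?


Mx = (-12.0 + 38.4)/2 = 26.4/2 = 13.2000
My = (-22.6 + 11.4)/2 = -11.2/2 = -5.6000

(13.2000, -5.6000)


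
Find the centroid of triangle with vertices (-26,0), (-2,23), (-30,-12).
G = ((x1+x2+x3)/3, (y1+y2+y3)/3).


Gx = (-26- 2- 30)/3 = -58/3 = -19.3333
Gy = (0+23- 12)/3 = 11/3 = 3.6667

G = (-19.3333, 3.6667)


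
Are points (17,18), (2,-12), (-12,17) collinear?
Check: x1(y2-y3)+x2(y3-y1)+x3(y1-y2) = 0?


17*(-12-17) + 2*(17-18) - 12*(18+ 12)
= -493 - 2 - 360 = -855

No, not collinear (determinant = -855)


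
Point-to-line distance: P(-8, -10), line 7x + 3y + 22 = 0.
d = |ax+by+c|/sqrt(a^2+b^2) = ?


|7*(-8) + 3*(-10) + 22| = |-64| = 64
sqrt(49 + 9) = sqrt(58) = 7.6158
d = 64/sqrt(58) = 8.4036

8.4036


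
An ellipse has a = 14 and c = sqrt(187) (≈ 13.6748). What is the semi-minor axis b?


b^2 = 14^2 - (sqrt(187))^2 = 196 - 187 = 9
b = sqrt(9) = 3

b = 3


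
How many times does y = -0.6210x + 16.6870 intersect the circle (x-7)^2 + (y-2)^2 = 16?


Substitute y = -0.6210x + 16.6870: (x-7)^2 + (-0.6210x+16.6870-2)^2 = 16
Expand to Ax^2 + Bx + C = 0, where b-k = 14.687
A = 1+m^2 = 1.385641
B = 2(m(b-k) - h) = 2(-0.6210*14.687 - 7) = -32.241254
C = h^2 + (b-k)^2 - r^2 = 49 + 215.707969 - 16 = 248.707969
disc = B^2-4AC = 1039.4985 - 1378.4798 = -338.9813
disc < 0

0 intersection points


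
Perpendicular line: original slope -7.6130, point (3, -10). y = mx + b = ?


Perpendicular slope = -1/m1 = -1/(-7.6130) = 0.1314
b2 = y0 - m2*x0 = -10 + 3/(-7.6130) = -10 - 0.3941 = -10.3941

y = 0.1314x - 10.3941


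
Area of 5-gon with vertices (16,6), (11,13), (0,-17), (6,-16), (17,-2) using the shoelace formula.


sum(xi*y_{i+1}) = 16*13 + 11*(-17) + 0*(-16) + 6*(-2) + 17*6 = 111
sum(yi*x_{i+1}) = 6*11 + 13*0 - 17*6 - 16*17 - 2*16 = -340
Area = |111 + 340|/2 = 451/2 = 225.5000

225.5000 sq units


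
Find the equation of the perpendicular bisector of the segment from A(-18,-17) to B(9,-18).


Midpoint = (-4.5, -17.5)
Slope of AB = dy/dx = -1/27 = -0.0370
Perp slope = -dx/dy = 27/1 = 27.0000
b = My - (perp slope)*Mx = -17.5 + (27*(-4.5))/(-1) = -17.5 + 121.5000 = 104.0000

y = 27.0000x + 104.0000


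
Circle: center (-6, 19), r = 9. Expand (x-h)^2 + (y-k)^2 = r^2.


(x+ 6)^2 + (y-19)^2 = 9^2
D = -2h = 12, E = -2k = -38
F = h^2+k^2-r^2 = 36+361-81 = 316

x^2 + y^2 + 12x - 38y + 316 = 0


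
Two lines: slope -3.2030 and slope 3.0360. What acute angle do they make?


m1-m2 = -6.239
1+m1*m2 = -8.724308
tan(theta) = |-6.239/(-8.724308)| = 0.715128
theta = arctan(|-6.239/(-8.724308)|) = 35.5696 degrees (acute angle)

35.5696 degrees


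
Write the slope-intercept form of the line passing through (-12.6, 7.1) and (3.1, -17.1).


m = (-24.2)/(15.7) = -1.5414
b = y1 - m*x1 = 7.1 - (-24.2*(-12.6))/(15.7) = 7.1 - 19.4217 = -12.3217

y = -1.5414x - 12.3217


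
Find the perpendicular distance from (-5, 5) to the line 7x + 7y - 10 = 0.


|7*(-5) + 7*5 - 10| = |-10| = 10
sqrt(49 + 49) = sqrt(98) = 9.8995
d = 10/sqrt(98) = 1.0102

1.0102


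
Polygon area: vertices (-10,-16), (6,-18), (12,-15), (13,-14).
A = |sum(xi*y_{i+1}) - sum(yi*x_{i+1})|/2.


sum(xi*y_{i+1}) = -10*(-18) + 6*(-15) + 12*(-14) + 13*(-16) = -286
sum(yi*x_{i+1}) = -16*6 - 18*12 - 15*13 - 14*(-10) = -367
Area = |-286 + 367|/2 = 81/2 = 40.5000

40.5000 sq units


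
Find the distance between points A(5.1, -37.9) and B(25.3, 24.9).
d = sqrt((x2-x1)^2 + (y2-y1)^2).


dx = 25.3 - 5.1 = 20.2
dy = 24.9 + 37.9 = 62.8
d = sqrt(408.04 + 3943.84) = sqrt(4351.88) = 65.9688

65.9688


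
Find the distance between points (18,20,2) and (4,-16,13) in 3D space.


dx=-14, dy=-36, dz=11
d = sqrt(196+1296+121) = sqrt(1613) = 40.1622

40.1622


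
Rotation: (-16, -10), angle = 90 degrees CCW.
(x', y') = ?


cos(90) = 0, sin(90) = 1
x' = -16*0 + 10*1 = 10
y' = -16*1 - 10*0 = -16

(10, -16)


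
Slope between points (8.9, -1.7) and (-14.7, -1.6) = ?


dy = -1.6 + 1.7 = 0.1
dx = -14.7 - 8.9 = -23.6
m = 0.1/(-23.6) = -0.0042

m = -0.0042


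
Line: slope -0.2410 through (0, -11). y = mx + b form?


y + 11 = -0.2410(x - 0)
y = -0.2410x - 11 + 0.2410*0
y = -0.2410x - 11.0000

y = -0.2410x - 11.0000


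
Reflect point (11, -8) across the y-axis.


Reflection rule for y-axis: (-x, y)
(11, -8) -> (-11, -8)

(-11, -8)


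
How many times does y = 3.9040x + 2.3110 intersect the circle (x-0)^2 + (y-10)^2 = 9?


Substitute y = 3.9040x + 2.3110: (x-0)^2 + (3.9040x+2.3110-10)^2 = 9
Expand to Ax^2 + Bx + C = 0, where b-k = -7.689
A = 1+m^2 = 16.241216
B = 2(m(b-k) - h) = 2(3.9040*(-7.689) - 0) = -60.035712
C = h^2 + (b-k)^2 - r^2 = 0 + 59.120721 - 9 = 50.120721
disc = B^2-4AC = 3604.2867 - 3256.0858 = 348.2009
disc > 0

2 intersection points


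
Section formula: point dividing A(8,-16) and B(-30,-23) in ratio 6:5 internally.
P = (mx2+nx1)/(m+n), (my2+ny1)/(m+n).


Px = (6*(-30) + 5*8)/11 = -140/11 = -12.7273
Py = (6*(-23) + 5*(-16))/11 = -218/11 = -19.8182

P = (-12.7273, -19.8182)


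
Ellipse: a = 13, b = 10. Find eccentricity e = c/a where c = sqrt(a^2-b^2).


c = sqrt(169-100) = sqrt(69) = 8.3066
e = c/a = sqrt(69)/13 = 0.6390

e = 0.6390


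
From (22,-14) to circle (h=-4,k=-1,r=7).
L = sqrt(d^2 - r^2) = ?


d = sqrt((22+ 4)^2 + (-14+ 1)^2) = sqrt(676+169) = 29.0689
L = sqrt(845.0000 - 49) = sqrt(796.0000) = 28.2135

28.2135


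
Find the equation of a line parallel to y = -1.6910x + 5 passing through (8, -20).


Parallel lines have equal slopes.
m2 = -1.6910
b2 = -20 + 1.6910*8 = -6.4720

y = -1.6910x - 6.4720


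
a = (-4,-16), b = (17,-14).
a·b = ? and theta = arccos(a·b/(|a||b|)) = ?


a·b = -4*17 - 16*(-14) = -68 + 224 = 156
|a| = sqrt(16+256) = 16.4924
|b| = sqrt(289+196) = 22.0227
cos(theta) = 156/(sqrt(272)*sqrt(485)) = 156/sqrt(131920) = 0.429506
theta = arccos(156/sqrt(131920)) = 64.5638 degrees

a·b = 156, theta = 64.5638 deg


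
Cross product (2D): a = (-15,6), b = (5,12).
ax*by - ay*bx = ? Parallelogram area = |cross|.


cross = -15*12 - 6*5 = -180 - 30 = -210
Parallelogram area = |-210| = 210

cross = -210, parallelogram area = 210


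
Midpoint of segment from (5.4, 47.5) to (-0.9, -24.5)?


Mx = (5.4 - 0.9)/2 = 4.5/2 = 2.2500
My = (47.5 - 24.5)/2 = 23.0/2 = 11.5000

(2.2500, 11.5000)


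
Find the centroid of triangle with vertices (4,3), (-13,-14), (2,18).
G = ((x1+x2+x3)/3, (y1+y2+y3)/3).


Gx = (4- 13+2)/3 = -7/3 = -2.3333
Gy = (3- 14+18)/3 = 7/3 = 2.3333

G = (-2.3333, 2.3333)


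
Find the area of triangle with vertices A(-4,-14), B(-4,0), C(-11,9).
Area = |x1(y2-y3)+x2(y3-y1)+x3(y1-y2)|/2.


-4*(0-9) = 36
-4*(9+ 14) = -92
-11*(-14-0) = 154
sum = 98
Area = |98|/2 = 49.0000

49.0000 sq units


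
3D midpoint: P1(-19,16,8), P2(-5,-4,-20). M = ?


Mx = (-19- 5)/2 = -12.0000
My = (16- 4)/2 = 6.0000
Mz = (8- 20)/2 = -6.0000

M = (-12.0000, 6.0000, -6.0000)


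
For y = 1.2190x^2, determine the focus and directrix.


a = 1.2190
1/(4a) = 0.2051
Focus = (0, 0.2051)
Directrix: y = -0.2051

Focus = (0, 0.2051), Directrix: y = -0.2051


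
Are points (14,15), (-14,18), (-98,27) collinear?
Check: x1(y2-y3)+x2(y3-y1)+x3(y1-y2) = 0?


14*(18-27) - 14*(27-15) - 98*(15-18)
= -126 - 168 + 294 = 0

Yes, collinear (determinant = 0)


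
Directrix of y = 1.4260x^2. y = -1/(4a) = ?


a = 1.4260
1/(4a) = 0.1753
directrix: y = -0.1753 = -0.1753

y = -0.1753


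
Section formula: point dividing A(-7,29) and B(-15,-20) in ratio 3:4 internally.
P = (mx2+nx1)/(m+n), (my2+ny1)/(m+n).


Px = (3*(-15) + 4*(-7))/7 = -73/7 = -10.4286
Py = (3*(-20) + 4*29)/7 = 56/7 = 8.0000

P = (-10.4286, 8.0000)


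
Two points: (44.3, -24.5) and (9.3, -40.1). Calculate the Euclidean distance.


dx = 9.3 - 44.3 = -35.0
dy = -40.1 + 24.5 = -15.6
d = sqrt(1225.0 + 243.36) = sqrt(1468.36) = 38.3192

38.3192


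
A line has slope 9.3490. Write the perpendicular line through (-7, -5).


Perpendicular slope = -1/m1 = -1/9.3490 = -0.1070
b2 = y0 - m2*x0 = -5 - 7/9.3490 = -5 - 0.7487 = -5.7487

y = -0.1070x - 5.7487


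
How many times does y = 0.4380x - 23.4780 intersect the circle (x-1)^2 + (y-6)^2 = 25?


Substitute y = 0.4380x - 23.4780: (x-1)^2 + (0.4380x- 23.4780-6)^2 = 25
Expand to Ax^2 + Bx + C = 0, where b-k = -29.478
A = 1+m^2 = 1.191844
B = 2(m(b-k) - h) = 2(0.4380*(-29.478) - 1) = -27.822728
C = h^2 + (b-k)^2 - r^2 = 1 + 868.952484 - 25 = 844.952484
disc = B^2-4AC = 774.1042 - 4028.2062 = -3254.1020
disc < 0

0 intersection points


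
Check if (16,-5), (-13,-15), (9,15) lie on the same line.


16*(-15-15) - 13*(15+ 5) + 9*(-5+ 15)
= -480 - 260 + 90 = -650

No, not collinear (determinant = -650)


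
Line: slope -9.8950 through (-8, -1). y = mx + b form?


y + 1 = -9.8950(x + 8)
y = -9.8950x - 1 + 9.8950*(-8)
y = -9.8950x - 80.1600

y = -9.8950x - 80.1600


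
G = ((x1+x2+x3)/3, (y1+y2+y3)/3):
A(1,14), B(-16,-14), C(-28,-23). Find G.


Gx = (1- 16- 28)/3 = -43/3 = -14.3333
Gy = (14- 14- 23)/3 = -23/3 = -7.6667

G = (-14.3333, -7.6667)


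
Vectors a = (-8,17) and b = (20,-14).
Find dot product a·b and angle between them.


a·b = -8*20 + 17*(-14) = -160 - 238 = -398
|a| = sqrt(64+289) = 18.7883
|b| = sqrt(400+196) = 24.4131
cos(theta) = -398/(sqrt(353)*sqrt(596)) = -398/sqrt(210388) = -0.867706
theta = arccos(-398/sqrt(210388)) = 150.1931 degrees

a·b = -398, theta = 150.1931 deg


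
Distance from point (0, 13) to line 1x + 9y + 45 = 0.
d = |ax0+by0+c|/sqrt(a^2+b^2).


|1*0 + 9*13 + 45| = |162| = 162
sqrt(1 + 81) = sqrt(82) = 9.0554
d = 162/sqrt(82) = 17.8899

17.8899


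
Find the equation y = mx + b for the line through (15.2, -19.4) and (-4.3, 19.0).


m = (38.4)/(-19.5) = -1.9692
b = y1 - m*x1 = -19.4 - (38.4*15.2)/(-19.5) = -19.4 + 29.9323 = 10.5323

y = -1.9692x + 10.5323


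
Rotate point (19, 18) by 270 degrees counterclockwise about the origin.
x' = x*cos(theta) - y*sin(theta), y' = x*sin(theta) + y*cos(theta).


cos(270) = 0, sin(270) = -1
x' = 19*0 - 18*(-1) = 18
y' = 19*(-1) + 18*0 = -19

(18, -19)


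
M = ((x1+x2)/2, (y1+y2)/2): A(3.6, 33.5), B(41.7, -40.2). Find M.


Mx = (3.6 + 41.7)/2 = 45.3/2 = 22.6500
My = (33.5 - 40.2)/2 = -6.7/2 = -3.3500

(22.6500, -3.3500)


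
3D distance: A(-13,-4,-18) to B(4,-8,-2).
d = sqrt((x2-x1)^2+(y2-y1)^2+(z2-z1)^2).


dx=17, dy=-4, dz=16
d = sqrt(289+16+256) = sqrt(561) = 23.6854

23.6854


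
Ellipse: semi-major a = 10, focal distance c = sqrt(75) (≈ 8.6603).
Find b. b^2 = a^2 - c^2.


b^2 = 10^2 - (sqrt(75))^2 = 100 - 75 = 25
b = sqrt(25) = 5

b = 5


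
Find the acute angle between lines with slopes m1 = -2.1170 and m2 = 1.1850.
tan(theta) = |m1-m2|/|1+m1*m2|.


m1-m2 = -3.302
1+m1*m2 = -1.508645
tan(theta) = |-3.302/(-1.508645)| = 2.188719
theta = arctan(|-3.302/(-1.508645)|) = 65.4449 degrees (acute angle)

65.4449 degrees


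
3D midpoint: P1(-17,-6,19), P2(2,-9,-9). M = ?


Mx = (-17+2)/2 = -7.5000
My = (-6- 9)/2 = -7.5000
Mz = (19- 9)/2 = 5.0000

M = (-7.5000, -7.5000, 5.0000)


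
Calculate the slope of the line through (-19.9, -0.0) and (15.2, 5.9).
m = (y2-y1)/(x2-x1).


dy = 5.9 + 0.0 = 5.9
dx = 15.2 + 19.9 = 35.1
m = 5.9/35.1 = 0.1681

m = 0.1681


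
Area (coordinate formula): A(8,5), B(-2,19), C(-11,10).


8*(19-10) = 72
-2*(10-5) = -10
-11*(5-19) = 154
sum = 216
Area = |216|/2 = 108.0000

108.0000 sq units


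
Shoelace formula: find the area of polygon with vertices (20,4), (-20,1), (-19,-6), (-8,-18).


sum(xi*y_{i+1}) = 20*1 - 20*(-6) - 19*(-18) - 8*4 = 450
sum(yi*x_{i+1}) = 4*(-20) + 1*(-19) - 6*(-8) - 18*20 = -411
Area = |450 + 411|/2 = 861/2 = 430.5000

430.5000 sq units


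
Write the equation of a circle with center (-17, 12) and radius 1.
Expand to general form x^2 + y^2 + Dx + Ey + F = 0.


(x+ 17)^2 + (y-12)^2 = 1^2
D = -2h = 34, E = -2k = -24
F = h^2+k^2-r^2 = 289+144-1 = 432

x^2 + y^2 + 34x - 24y + 432 = 0


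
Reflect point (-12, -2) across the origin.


Reflection rule for origin: (-x, -y)
(-12, -2) -> (12, 2)

(12, 2)


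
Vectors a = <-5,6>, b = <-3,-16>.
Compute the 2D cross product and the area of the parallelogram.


cross = -5*(-16) - 6*(-3) = 80 + 18 = 98
Parallelogram area = |98| = 98

cross = 98, parallelogram area = 98


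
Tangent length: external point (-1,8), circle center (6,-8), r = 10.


d = sqrt((-1-6)^2 + (8+ 8)^2) = sqrt(49+256) = 17.4642
L = sqrt(305.0000 - 100) = sqrt(205.0000) = 14.3178

14.3178


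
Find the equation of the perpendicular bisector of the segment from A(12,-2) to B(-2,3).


Midpoint = (5, 0.5)
Slope of AB = dy/dx = 5/(-14) = -0.3571
Perp slope = -dx/dy = 14/5 = 2.8000
b = My - (perp slope)*Mx = 0.5 + (-14*5)/5 = 0.5 - 14.0000 = -13.5000

y = 2.8000x - 13.5000


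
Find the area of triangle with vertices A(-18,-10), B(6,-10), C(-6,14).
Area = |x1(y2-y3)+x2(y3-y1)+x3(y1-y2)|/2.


-18*(-10-14) = 432
6*(14+ 10) = 144
-6*(-10+ 10) = 0
sum = 576
Area = |576|/2 = 288.0000

288.0000 sq units


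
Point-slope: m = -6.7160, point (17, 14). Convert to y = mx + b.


y - 14 = -6.7160(x - 17)
y = -6.7160x + 14 + 6.7160*17
y = -6.7160x + 128.1720

y = -6.7160x + 128.1720


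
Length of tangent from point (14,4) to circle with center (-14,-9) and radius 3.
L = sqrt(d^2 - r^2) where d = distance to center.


d = sqrt((14+ 14)^2 + (4+ 9)^2) = sqrt(784+169) = 30.8707
L = sqrt(953.0000 - 9) = sqrt(944.0000) = 30.7246

30.7246


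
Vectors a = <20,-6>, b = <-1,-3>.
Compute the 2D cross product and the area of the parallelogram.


cross = 20*(-3) + 6*(-1) = -60 - 6 = -66
Parallelogram area = |-66| = 66

cross = -66, parallelogram area = 66


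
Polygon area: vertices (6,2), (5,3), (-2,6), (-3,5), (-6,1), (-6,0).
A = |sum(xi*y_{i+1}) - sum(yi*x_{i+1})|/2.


sum(xi*y_{i+1}) = 6*3 + 5*6 - 2*5 - 3*1 - 6*0 - 6*2 = 23
sum(yi*x_{i+1}) = 2*5 + 3*(-2) + 6*(-3) + 5*(-6) + 1*(-6) + 0*6 = -50
Area = |23 + 50|/2 = 73/2 = 36.5000

36.5000 sq units


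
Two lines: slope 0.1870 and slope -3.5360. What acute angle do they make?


m1-m2 = 3.723
1+m1*m2 = 0.338768
tan(theta) = |3.723/0.338768| = 10.989822
theta = arctan(|3.723/0.338768|) = 84.8008 degrees (acute angle)

84.8008 degrees


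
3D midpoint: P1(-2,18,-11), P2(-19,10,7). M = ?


Mx = (-2- 19)/2 = -10.5000
My = (18+10)/2 = 14.0000
Mz = (-11+7)/2 = -2.0000

M = (-10.5000, 14.0000, -2.0000)


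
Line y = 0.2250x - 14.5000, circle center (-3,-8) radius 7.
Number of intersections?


Substitute y = 0.2250x - 14.5000: (x+ 3)^2 + (0.2250x- 14.5000+ 8)^2 = 49
Expand to Ax^2 + Bx + C = 0, where b-k = -6.5
A = 1+m^2 = 1.050625
B = 2(m(b-k) - h) = 2(0.2250*(-6.5) + 3) = 3.075
C = h^2 + (b-k)^2 - r^2 = 9 + 42.25 - 49 = 2.25
disc = B^2-4AC = 9.4556 - 9.4556 = 0
disc = 0

1 intersection point (tangent)


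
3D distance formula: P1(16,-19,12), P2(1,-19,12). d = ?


dx=-15, dy=0, dz=0
d = sqrt(225+0+0) = sqrt(225) = 15.0000

15.0000


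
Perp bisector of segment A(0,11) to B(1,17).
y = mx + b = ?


Midpoint = (0.5, 14)
Slope of AB = dy/dx = 6/1 = 6.0000
Perp slope = -dx/dy = -1/6 = -0.1667
b = My - (perp slope)*Mx = 14 + (1*0.5)/6 = 14 + 0.0833 = 14.0833

y = -0.1667x + 14.0833


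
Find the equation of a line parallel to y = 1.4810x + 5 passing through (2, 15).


Parallel lines have equal slopes.
m2 = 1.4810
b2 = 15 - 1.4810*2 = 12.0380

y = 1.4810x + 12.0380


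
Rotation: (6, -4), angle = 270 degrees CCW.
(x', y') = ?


cos(270) = 0, sin(270) = -1
x' = 6*0 + 4*(-1) = -4
y' = 6*(-1) - 4*0 = -6

(-4, -6)


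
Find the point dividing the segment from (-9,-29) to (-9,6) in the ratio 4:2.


Px = (4*(-9) + 2*(-9))/6 = -54/6 = -9.0000
Py = (4*6 + 2*(-29))/6 = -34/6 = -5.6667

P = (-9.0000, -5.6667)


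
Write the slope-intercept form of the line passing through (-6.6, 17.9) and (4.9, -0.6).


m = (-18.5)/(11.5) = -1.6087
b = y1 - m*x1 = 17.9 - (-18.5*(-6.6))/(11.5) = 17.9 - 10.6174 = 7.2826

y = -1.6087x + 7.2826


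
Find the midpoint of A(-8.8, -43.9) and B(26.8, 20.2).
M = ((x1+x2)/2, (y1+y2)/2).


Mx = (-8.8 + 26.8)/2 = 18.0/2 = 9.0000
My = (-43.9 + 20.2)/2 = -23.7/2 = -11.8500

(9.0000, -11.8500)


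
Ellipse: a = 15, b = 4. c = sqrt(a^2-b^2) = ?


c^2 = 15^2 - 4^2 = 225 - 16 = 209
c = sqrt(209) = 14.4568

c = 14.4568


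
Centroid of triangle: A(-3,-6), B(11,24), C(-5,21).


Gx = (-3+11- 5)/3 = 3/3 = 1.0000
Gy = (-6+24+21)/3 = 39/3 = 13.0000

G = (1.0000, 13.0000)


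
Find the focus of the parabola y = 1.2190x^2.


a = 1.2190
4a = 4.8760
focus = (0, 1/4.8760) = (0, 0.2051)

Focus = (0, 0.2051)


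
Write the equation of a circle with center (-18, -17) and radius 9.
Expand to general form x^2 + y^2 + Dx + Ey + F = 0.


(x+ 18)^2 + (y+ 17)^2 = 9^2
D = -2h = 36, E = -2k = 34
F = h^2+k^2-r^2 = 324+289-81 = 532

x^2 + y^2 + 36x + 34y + 532 = 0


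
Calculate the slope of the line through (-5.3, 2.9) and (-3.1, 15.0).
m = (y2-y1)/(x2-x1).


dy = 15.0 - 2.9 = 12.1
dx = -3.1 + 5.3 = 2.2
m = 12.1/2.2 = 5.5000

m = 5.5000


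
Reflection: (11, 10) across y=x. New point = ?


Reflection rule for y=x: (y, x)
(11, 10) -> (10, 11)

(10, 11)


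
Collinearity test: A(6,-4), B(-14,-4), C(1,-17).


6*(-4+ 17) - 14*(-17+ 4) + 1*(-4+ 4)
= 78 + 182 + 0 = 260

No, not collinear (determinant = 260)


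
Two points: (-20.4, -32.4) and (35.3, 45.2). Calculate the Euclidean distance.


dx = 35.3 + 20.4 = 55.7
dy = 45.2 + 32.4 = 77.6
d = sqrt(3102.49 + 6021.76) = sqrt(9124.25) = 95.5209

95.5209


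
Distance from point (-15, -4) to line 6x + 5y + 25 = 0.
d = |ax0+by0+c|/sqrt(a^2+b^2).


|6*(-15) + 5*(-4) + 25| = |-85| = 85
sqrt(36 + 25) = sqrt(61) = 7.8102
d = 85/sqrt(61) = 10.8831

10.8831


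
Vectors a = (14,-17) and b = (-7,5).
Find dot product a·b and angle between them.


a·b = 14*(-7) - 17*5 = -98 - 85 = -183
|a| = sqrt(196+289) = 22.0227
|b| = sqrt(49+25) = 8.6023
cos(theta) = -183/(sqrt(485)*sqrt(74)) = -183/sqrt(35890) = -0.965972
theta = arccos(-183/sqrt(35890)) = 165.0101 degrees

a·b = -183, theta = 165.0101 deg


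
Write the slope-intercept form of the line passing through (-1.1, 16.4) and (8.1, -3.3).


m = (-19.7)/(9.2) = -2.1413
b = y1 - m*x1 = 16.4 - (-19.7*(-1.1))/(9.2) = 16.4 - 2.3554 = 14.0446

y = -2.1413x + 14.0446


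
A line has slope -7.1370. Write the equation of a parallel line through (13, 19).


Parallel lines have equal slopes.
m2 = -7.1370
b2 = 19 + 7.1370*13 = 111.7810

y = -7.1370x + 111.7810


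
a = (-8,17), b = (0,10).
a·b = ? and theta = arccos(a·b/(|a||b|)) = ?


a·b = -8*0 + 17*10 = 0 + 170 = 170
|a| = sqrt(64+289) = 18.7883
|b| = sqrt(0+100) = 10.0000
cos(theta) = 170/(sqrt(353)*sqrt(100)) = 170/sqrt(35300) = 0.904819
theta = arccos(170/sqrt(35300)) = 25.2011 degrees

a·b = 170, theta = 25.2011 deg


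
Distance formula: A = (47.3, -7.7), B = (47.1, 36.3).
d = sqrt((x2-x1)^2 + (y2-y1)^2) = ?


dx = 47.1 - 47.3 = -0.2
dy = 36.3 + 7.7 = 44.0
d = sqrt(0.04 + 1936.0) = sqrt(1936.04) = 44.0005

44.0005


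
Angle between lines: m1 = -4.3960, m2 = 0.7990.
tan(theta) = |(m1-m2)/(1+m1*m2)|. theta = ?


m1-m2 = -5.195
1+m1*m2 = -2.512404
tan(theta) = |-5.195/(-2.512404)| = 2.067741
theta = arctan(|-5.195/(-2.512404)|) = 64.1907 degrees (acute angle)

64.1907 degrees


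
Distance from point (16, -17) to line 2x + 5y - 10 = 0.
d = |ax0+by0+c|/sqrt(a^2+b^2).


|2*16 + 5*(-17) - 10| = |-63| = 63
sqrt(4 + 25) = sqrt(29) = 5.3852
d = 63/sqrt(29) = 11.6988

11.6988


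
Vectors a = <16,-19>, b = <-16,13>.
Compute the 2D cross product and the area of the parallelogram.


cross = 16*13 + 19*(-16) = 208 - 304 = -96
Parallelogram area = |-96| = 96

cross = -96, parallelogram area = 96


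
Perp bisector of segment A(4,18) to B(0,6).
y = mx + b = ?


Midpoint = (2, 12)
Slope of AB = dy/dx = -12/(-4) = 3.0000
Perp slope = -dx/dy = -4/12 = -0.3333
b = My - (perp slope)*Mx = 12 + (-4*2)/(-12) = 12 + 0.6667 = 12.6667

y = -0.3333x + 12.6667


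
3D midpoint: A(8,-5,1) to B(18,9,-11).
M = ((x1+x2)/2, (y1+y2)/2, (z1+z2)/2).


Mx = (8+18)/2 = 13.0000
My = (-5+9)/2 = 2.0000
Mz = (1- 11)/2 = -5.0000

M = (13.0000, 2.0000, -5.0000)


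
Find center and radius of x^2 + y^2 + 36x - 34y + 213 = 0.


h = -D/2 = -36/2 = -18
k = -E/2 = 34/2 = 17
r^2 = h^2 + k^2 - F = 324 + 289 - 213 = 400
r = 20

Center (-18, 17), radius = 20


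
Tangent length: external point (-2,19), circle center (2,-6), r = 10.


d = sqrt((-2-2)^2 + (19+ 6)^2) = sqrt(16+625) = 25.3180
L = sqrt(641.0000 - 100) = sqrt(541.0000) = 23.2594

23.2594


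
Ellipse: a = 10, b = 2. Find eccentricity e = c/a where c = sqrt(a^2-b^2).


c = sqrt(100-4) = sqrt(96) = 9.7980
e = c/a = sqrt(96)/10 = 0.9798

e = 0.9798


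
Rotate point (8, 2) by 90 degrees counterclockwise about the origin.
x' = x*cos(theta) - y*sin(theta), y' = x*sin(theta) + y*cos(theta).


cos(90) = 0, sin(90) = 1
x' = 8*0 - 2*1 = -2
y' = 8*1 + 2*0 = 8

(-2, 8)


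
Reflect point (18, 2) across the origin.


Reflection rule for origin: (-x, -y)
(18, 2) -> (-18, -2)

(-18, -2)


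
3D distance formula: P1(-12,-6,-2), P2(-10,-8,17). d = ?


dx=2, dy=-2, dz=19
d = sqrt(4+4+361) = sqrt(369) = 19.2094

19.2094


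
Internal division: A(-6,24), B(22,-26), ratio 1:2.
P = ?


Px = (1*22 + 2*(-6))/3 = 10/3 = 3.3333
Py = (1*(-26) + 2*24)/3 = 22/3 = 7.3333

P = (3.3333, 7.3333)


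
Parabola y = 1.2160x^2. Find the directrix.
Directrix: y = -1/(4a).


a = 1.2160
1/(4a) = 0.2056
directrix: y = -0.2056 = -0.2056

y = -0.2056


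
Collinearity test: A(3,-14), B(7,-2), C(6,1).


3*(-2-1) + 7*(1+ 14) + 6*(-14+ 2)
= -9 + 105 - 72 = 24

No, not collinear (determinant = 24)


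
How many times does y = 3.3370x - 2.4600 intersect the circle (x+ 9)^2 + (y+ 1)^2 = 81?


Substitute y = 3.3370x - 2.4600: (x+ 9)^2 + (3.3370x- 2.4600+ 1)^2 = 81
Expand to Ax^2 + Bx + C = 0, where b-k = -1.46
A = 1+m^2 = 12.135569
B = 2(m(b-k) - h) = 2(3.3370*(-1.46) + 9) = 8.25596
C = h^2 + (b-k)^2 - r^2 = 81 + 2.1316 - 81 = 2.1316
disc = B^2-4AC = 68.1609 - 103.4727 = -35.3118
disc < 0

0 intersection points


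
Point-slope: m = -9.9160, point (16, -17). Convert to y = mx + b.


y + 17 = -9.9160(x - 16)
y = -9.9160x - 17 + 9.9160*16
y = -9.9160x + 141.6560

y = -9.9160x + 141.6560


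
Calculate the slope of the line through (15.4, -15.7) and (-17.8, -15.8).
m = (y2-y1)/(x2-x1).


dy = -15.8 + 15.7 = -0.1
dx = -17.8 - 15.4 = -33.2
m = -0.1/(-33.2) = 0.0030

m = 0.0030


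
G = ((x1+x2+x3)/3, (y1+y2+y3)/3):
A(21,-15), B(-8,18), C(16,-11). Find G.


Gx = (21- 8+16)/3 = 29/3 = 9.6667
Gy = (-15+18- 11)/3 = -8/3 = -2.6667

G = (9.6667, -2.6667)


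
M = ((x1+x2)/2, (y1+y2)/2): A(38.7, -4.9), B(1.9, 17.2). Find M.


Mx = (38.7 + 1.9)/2 = 40.6/2 = 20.3000
My = (-4.9 + 17.2)/2 = 12.3/2 = 6.1500

(20.3000, 6.1500)


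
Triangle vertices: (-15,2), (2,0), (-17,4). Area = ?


-15*(0-4) = 60
2*(4-2) = 4
-17*(2-0) = -34
sum = 30
Area = |30|/2 = 15.0000

15.0000 sq units


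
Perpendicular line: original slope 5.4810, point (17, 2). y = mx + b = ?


Perpendicular slope = -1/m1 = -1/5.4810 = -0.1824
b2 = y0 - m2*x0 = 2 + 17/5.4810 = 2 + 3.1016 = 5.1016

y = -0.1824x + 5.1016


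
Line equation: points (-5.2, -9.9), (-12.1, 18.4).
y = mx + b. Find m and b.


m = (28.3)/(-6.9) = -4.1014
b = y1 - m*x1 = -9.9 - (28.3*(-5.2))/(-6.9) = -9.9 - 21.3275 = -31.2275

y = -4.1014x - 31.2275


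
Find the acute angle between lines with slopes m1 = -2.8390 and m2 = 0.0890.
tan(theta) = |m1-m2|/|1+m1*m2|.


m1-m2 = -2.928
1+m1*m2 = 0.747329
tan(theta) = |-2.928/0.747329| = 3.917953
theta = arctan(|-2.928/0.747329|) = 75.6818 degrees (acute angle)

75.6818 degrees


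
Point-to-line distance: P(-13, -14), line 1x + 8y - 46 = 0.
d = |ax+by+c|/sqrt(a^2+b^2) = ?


|1*(-13) + 8*(-14) - 46| = |-171| = 171
sqrt(1 + 64) = sqrt(65) = 8.0623
d = 171/sqrt(65) = 21.2099

21.2099


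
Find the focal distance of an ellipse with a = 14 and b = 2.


c^2 = 14^2 - 2^2 = 196 - 4 = 192
c = sqrt(192) = 13.8564

c = 13.8564


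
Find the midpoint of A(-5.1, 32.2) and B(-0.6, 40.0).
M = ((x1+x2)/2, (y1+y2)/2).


Mx = (-5.1 - 0.6)/2 = -5.7/2 = -2.8500
My = (32.2 + 40.0)/2 = 72.2/2 = 36.1000

(-2.8500, 36.1000)


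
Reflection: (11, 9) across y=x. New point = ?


Reflection rule for y=x: (y, x)
(11, 9) -> (9, 11)

(9, 11)


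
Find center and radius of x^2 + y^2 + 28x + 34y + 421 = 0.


h = -D/2 = -28/2 = -14
k = -E/2 = -34/2 = -17
r^2 = h^2 + k^2 - F = 196 + 289 - 421 = 64
r = 8

Center (-14, -17), radius = 8


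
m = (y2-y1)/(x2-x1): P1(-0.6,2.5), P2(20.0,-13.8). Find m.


dy = -13.8 - 2.5 = -16.3
dx = 20.0 + 0.6 = 20.6
m = -16.3/20.6 = -0.7913

m = -0.7913


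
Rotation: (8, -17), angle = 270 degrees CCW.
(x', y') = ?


cos(270) = 0, sin(270) = -1
x' = 8*0 + 17*(-1) = -17
y' = 8*(-1) - 17*0 = -8

(-17, -8)


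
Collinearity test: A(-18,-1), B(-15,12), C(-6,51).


-18*(12-51) - 15*(51+ 1) - 6*(-1-12)
= 702 - 780 + 78 = 0

Yes, collinear (determinant = 0)


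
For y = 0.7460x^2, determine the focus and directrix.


a = 0.7460
1/(4a) = 0.3351
Focus = (0, 0.3351)
Directrix: y = -0.3351

Focus = (0, 0.3351), Directrix: y = -0.3351


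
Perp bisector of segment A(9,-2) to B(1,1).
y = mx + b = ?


Midpoint = (5, -0.5)
Slope of AB = dy/dx = 3/(-8) = -0.3750
Perp slope = -dx/dy = 8/3 = 2.6667
b = My - (perp slope)*Mx = -0.5 + (-8*5)/3 = -0.5 - 13.3333 = -13.8333

y = 2.6667x - 13.8333


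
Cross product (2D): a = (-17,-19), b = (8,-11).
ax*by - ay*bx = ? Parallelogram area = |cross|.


cross = -17*(-11) + 19*8 = 187 + 152 = 339
Parallelogram area = |339| = 339

cross = 339, parallelogram area = 339


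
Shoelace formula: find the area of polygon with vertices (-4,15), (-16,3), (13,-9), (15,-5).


sum(xi*y_{i+1}) = -4*3 - 16*(-9) + 13*(-5) + 15*15 = 292
sum(yi*x_{i+1}) = 15*(-16) + 3*13 - 9*15 - 5*(-4) = -316
Area = |292 + 316|/2 = 608/2 = 304.0000

304.0000 sq units


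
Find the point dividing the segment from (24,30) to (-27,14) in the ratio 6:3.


Px = (6*(-27) + 3*24)/9 = -90/9 = -10.0000
Py = (6*14 + 3*30)/9 = 174/9 = 19.3333

P = (-10.0000, 19.3333)


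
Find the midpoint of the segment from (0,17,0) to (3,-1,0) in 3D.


Mx = (0+3)/2 = 1.5000
My = (17- 1)/2 = 8.0000
Mz = (0+0)/2 = 0

M = (1.5000, 8.0000, 0)


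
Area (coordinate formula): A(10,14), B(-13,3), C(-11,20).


10*(3-20) = -170
-13*(20-14) = -78
-11*(14-3) = -121
sum = -369
Area = |-369|/2 = 184.5000

184.5000 sq units


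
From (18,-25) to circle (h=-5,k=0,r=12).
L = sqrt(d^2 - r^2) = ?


d = sqrt((18+ 5)^2 + (-25-0)^2) = sqrt(529+625) = 33.9706
L = sqrt(1154.0000 - 144) = sqrt(1010.0000) = 31.7805

31.7805


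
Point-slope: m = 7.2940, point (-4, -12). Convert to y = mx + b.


y + 12 = 7.2940(x + 4)
y = 7.2940x - 12 - 7.2940*(-4)
y = 7.2940x + 17.1760

y = 7.2940x + 17.1760


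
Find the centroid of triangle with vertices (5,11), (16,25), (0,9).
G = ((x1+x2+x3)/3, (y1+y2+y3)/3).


Gx = (5+16+0)/3 = 21/3 = 7.0000
Gy = (11+25+9)/3 = 45/3 = 15.0000

G = (7.0000, 15.0000)


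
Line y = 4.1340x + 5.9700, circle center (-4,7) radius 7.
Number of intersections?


Substitute y = 4.1340x + 5.9700: (x+ 4)^2 + (4.1340x+5.9700-7)^2 = 49
Expand to Ax^2 + Bx + C = 0, where b-k = -1.03
A = 1+m^2 = 18.089956
B = 2(m(b-k) - h) = 2(4.1340*(-1.03) + 4) = -0.51604
C = h^2 + (b-k)^2 - r^2 = 16 + 1.0609 - 49 = -31.9391
disc = B^2-4AC = 0.2663 + 2311.1077 = 2311.3740
disc > 0

2 intersection points


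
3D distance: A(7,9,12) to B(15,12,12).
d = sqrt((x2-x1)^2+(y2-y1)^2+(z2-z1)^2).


dx=8, dy=3, dz=0
d = sqrt(64+9+0) = sqrt(73) = 8.5440

8.5440


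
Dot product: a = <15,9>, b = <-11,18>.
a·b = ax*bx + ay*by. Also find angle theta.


a·b = 15*(-11) + 9*18 = -165 + 162 = -3
|a| = sqrt(225+81) = 17.4929
|b| = sqrt(121+324) = 21.0950
cos(theta) = -3/(sqrt(306)*sqrt(445)) = -3/sqrt(136170) = -0.008130
theta = arccos(-3/sqrt(136170)) = 90.4658 degrees

a·b = -3, theta = 90.4658 deg


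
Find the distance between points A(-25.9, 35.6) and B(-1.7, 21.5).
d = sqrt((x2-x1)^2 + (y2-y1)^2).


dx = -1.7 + 25.9 = 24.2
dy = 21.5 - 35.6 = -14.1
d = sqrt(585.64 + 198.81) = sqrt(784.45) = 28.0080

28.0080


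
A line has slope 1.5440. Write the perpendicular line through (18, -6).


Perpendicular slope = -1/m1 = -1/1.5440 = -0.6477
b2 = y0 - m2*x0 = -6 + 18/1.5440 = -6 + 11.6580 = 5.6580

y = -0.6477x + 5.6580


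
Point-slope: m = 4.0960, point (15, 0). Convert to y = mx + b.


y - 0 = 4.0960(x - 15)
y = 4.0960x + 0 - 4.0960*15
y = 4.0960x - 61.4400

y = 4.0960x - 61.4400


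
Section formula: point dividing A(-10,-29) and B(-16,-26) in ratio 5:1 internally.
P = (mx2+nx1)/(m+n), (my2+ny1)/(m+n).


Px = (5*(-16) + 1*(-10))/6 = -90/6 = -15.0000
Py = (5*(-26) + 1*(-29))/6 = -159/6 = -26.5000

P = (-15.0000, -26.5000)


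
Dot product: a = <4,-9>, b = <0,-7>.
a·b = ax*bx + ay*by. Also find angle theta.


a·b = 4*0 - 9*(-7) = 0 + 63 = 63
|a| = sqrt(16+81) = 9.8489
|b| = sqrt(0+49) = 7.0000
cos(theta) = 63/(sqrt(97)*sqrt(49)) = 63/sqrt(4753) = 0.913812
theta = arccos(63/sqrt(4753)) = 23.9625 degrees

a·b = 63, theta = 23.9625 deg


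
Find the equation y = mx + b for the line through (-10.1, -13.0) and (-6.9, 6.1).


m = (19.1)/(3.2) = 5.9688
b = y1 - m*x1 = -13.0 - (19.1*(-10.1))/(3.2) = -13.0 + 60.2844 = 47.2844

y = 5.9688x + 47.2844


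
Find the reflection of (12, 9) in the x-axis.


Reflection rule for x-axis: (x, -y)
(12, 9) -> (12, -9)

(12, -9)


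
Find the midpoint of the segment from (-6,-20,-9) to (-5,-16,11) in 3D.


Mx = (-6- 5)/2 = -5.5000
My = (-20- 16)/2 = -18.0000
Mz = (-9+11)/2 = 1.0000

M = (-5.5000, -18.0000, 1.0000)


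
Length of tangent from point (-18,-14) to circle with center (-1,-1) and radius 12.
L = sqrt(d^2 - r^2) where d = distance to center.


d = sqrt((-18+ 1)^2 + (-14+ 1)^2) = sqrt(289+169) = 21.4009
L = sqrt(458.0000 - 144) = sqrt(314.0000) = 17.7200

17.7200


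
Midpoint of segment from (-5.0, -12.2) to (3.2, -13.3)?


Mx = (-5.0 + 3.2)/2 = -1.8/2 = -0.9000
My = (-12.2 - 13.3)/2 = -25.5/2 = -12.7500

(-0.9000, -12.7500)


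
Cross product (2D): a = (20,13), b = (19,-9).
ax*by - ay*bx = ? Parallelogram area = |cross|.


cross = 20*(-9) - 13*19 = -180 - 247 = -427
Parallelogram area = |-427| = 427

cross = -427, parallelogram area = 427


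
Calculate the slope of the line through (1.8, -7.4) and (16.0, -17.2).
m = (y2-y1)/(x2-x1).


dy = -17.2 + 7.4 = -9.8
dx = 16.0 - 1.8 = 14.2
m = -9.8/14.2 = -0.6901

m = -0.6901


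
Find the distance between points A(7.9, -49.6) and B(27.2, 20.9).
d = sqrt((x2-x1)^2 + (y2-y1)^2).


dx = 27.2 - 7.9 = 19.3
dy = 20.9 + 49.6 = 70.5
d = sqrt(372.49 + 4970.25) = sqrt(5342.74) = 73.0940

73.0940


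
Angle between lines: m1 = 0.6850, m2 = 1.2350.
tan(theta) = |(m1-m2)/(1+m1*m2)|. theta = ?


m1-m2 = -0.55
1+m1*m2 = 1.845975
tan(theta) = |-0.55/1.845975| = 0.297946
theta = arctan(|-0.55/1.845975|) = 16.5912 degrees (acute angle)

16.5912 degrees


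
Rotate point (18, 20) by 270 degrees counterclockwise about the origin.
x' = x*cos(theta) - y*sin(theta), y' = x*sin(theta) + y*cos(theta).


cos(270) = 0, sin(270) = -1
x' = 18*0 - 20*(-1) = 20
y' = 18*(-1) + 20*0 = -18

(20, -18)


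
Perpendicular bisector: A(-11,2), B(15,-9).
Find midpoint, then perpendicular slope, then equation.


Midpoint = (2, -3.5)
Slope of AB = dy/dx = -11/26 = -0.4231
Perp slope = -dx/dy = 26/11 = 2.3636
b = My - (perp slope)*Mx = -3.5 + (26*2)/(-11) = -3.5 - 4.7273 = -8.2273

y = 2.3636x - 8.2273


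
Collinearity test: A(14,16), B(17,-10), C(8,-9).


14*(-10+ 9) + 17*(-9-16) + 8*(16+ 10)
= -14 - 425 + 208 = -231

No, not collinear (determinant = -231)


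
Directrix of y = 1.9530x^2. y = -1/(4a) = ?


a = 1.9530
1/(4a) = 0.1280
directrix: y = -0.1280 = -0.1280

y = -0.1280


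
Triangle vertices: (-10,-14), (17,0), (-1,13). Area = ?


-10*(0-13) = 130
17*(13+ 14) = 459
-1*(-14-0) = 14
sum = 603
Area = |603|/2 = 301.5000

301.5000 sq units


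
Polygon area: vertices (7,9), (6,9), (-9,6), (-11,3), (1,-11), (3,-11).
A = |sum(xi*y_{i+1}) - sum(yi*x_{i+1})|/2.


sum(xi*y_{i+1}) = 7*9 + 6*6 - 9*3 - 11*(-11) + 1*(-11) + 3*9 = 209
sum(yi*x_{i+1}) = 9*6 + 9*(-9) + 6*(-11) + 3*1 - 11*3 - 11*7 = -200
Area = |209 + 200|/2 = 409/2 = 204.5000

204.5000 sq units


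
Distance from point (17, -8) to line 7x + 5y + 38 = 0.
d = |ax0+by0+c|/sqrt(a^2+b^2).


|7*17 + 5*(-8) + 38| = |117| = 117
sqrt(49 + 25) = sqrt(74) = 8.6023
d = 117/sqrt(74) = 13.6010

13.6010


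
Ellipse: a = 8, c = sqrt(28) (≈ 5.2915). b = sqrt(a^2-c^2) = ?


b^2 = 8^2 - (sqrt(28))^2 = 64 - 28 = 36
b = sqrt(36) = 6

b = 6


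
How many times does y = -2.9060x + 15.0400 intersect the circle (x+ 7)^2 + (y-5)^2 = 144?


Substitute y = -2.9060x + 15.0400: (x+ 7)^2 + (-2.9060x+15.0400-5)^2 = 144
Expand to Ax^2 + Bx + C = 0, where b-k = 10.04
A = 1+m^2 = 9.444836
B = 2(m(b-k) - h) = 2(-2.9060*10.04 + 7) = -44.35248
C = h^2 + (b-k)^2 - r^2 = 49 + 100.8016 - 144 = 5.8016
disc = B^2-4AC = 1967.1425 - 219.1806 = 1747.9619
disc > 0

2 intersection points


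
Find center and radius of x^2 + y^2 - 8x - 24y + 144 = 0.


h = -D/2 = 8/2 = 4
k = -E/2 = 24/2 = 12
r^2 = h^2 + k^2 - F = 16 + 144 - 144 = 16
r = 4

Center (4, 12), radius = 4


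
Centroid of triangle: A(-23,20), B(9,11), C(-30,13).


Gx = (-23+9- 30)/3 = -44/3 = -14.6667
Gy = (20+11+13)/3 = 44/3 = 14.6667

G = (-14.6667, 14.6667)


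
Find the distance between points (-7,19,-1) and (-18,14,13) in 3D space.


dx=-11, dy=-5, dz=14
d = sqrt(121+25+196) = sqrt(342) = 18.4932

18.4932


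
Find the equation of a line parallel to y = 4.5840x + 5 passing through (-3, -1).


Parallel lines have equal slopes.
m2 = 4.5840
b2 = -1 - 4.5840*(-3) = 12.7520

y = 4.5840x + 12.7520


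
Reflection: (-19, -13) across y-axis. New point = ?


Reflection rule for y-axis: (-x, y)
(-19, -13) -> (19, -13)

(19, -13)


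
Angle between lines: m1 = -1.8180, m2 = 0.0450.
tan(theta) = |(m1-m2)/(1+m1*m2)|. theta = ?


m1-m2 = -1.863
1+m1*m2 = 0.91819
tan(theta) = |-1.863/0.91819| = 2.028992
theta = arctan(|-1.863/0.91819|) = 63.7634 degrees (acute angle)

63.7634 degrees


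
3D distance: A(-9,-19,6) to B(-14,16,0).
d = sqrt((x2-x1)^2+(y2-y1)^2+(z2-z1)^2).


dx=-5, dy=35, dz=-6
d = sqrt(25+1225+36) = sqrt(1286) = 35.8608

35.8608


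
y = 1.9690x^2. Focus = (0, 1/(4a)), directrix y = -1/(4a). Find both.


a = 1.9690
1/(4a) = 0.1270
Focus = (0, 0.1270)
Directrix: y = -0.1270

Focus = (0, 0.1270), Directrix: y = -0.1270


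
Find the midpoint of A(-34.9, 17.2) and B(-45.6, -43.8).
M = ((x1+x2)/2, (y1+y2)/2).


Mx = (-34.9 - 45.6)/2 = -80.5/2 = -40.2500
My = (17.2 - 43.8)/2 = -26.6/2 = -13.3000

(-40.2500, -13.3000)


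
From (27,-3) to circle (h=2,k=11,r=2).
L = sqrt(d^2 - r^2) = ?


d = sqrt((27-2)^2 + (-3-11)^2) = sqrt(625+196) = 28.6531
L = sqrt(821.0000 - 4) = sqrt(817.0000) = 28.5832

28.5832


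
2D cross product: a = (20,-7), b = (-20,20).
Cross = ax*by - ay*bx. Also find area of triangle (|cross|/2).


cross = 20*20 + 7*(-20) = 400 - 140 = 260
Triangle area = |260|/2 = 260/2 = 130.0000

cross = 260, triangle area = 130.0000


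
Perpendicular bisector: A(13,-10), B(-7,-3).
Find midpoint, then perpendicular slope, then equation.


Midpoint = (3, -6.5)
Slope of AB = dy/dx = 7/(-20) = -0.3500
Perp slope = -dx/dy = 20/7 = 2.8571
b = My - (perp slope)*Mx = -6.5 + (-20*3)/7 = -6.5 - 8.5714 = -15.0714

y = 2.8571x - 15.0714


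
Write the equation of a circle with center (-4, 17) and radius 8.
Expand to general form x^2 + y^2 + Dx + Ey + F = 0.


(x+ 4)^2 + (y-17)^2 = 8^2
D = -2h = 8, E = -2k = -34
F = h^2+k^2-r^2 = 16+289-64 = 241

x^2 + y^2 + 8x - 34y + 241 = 0


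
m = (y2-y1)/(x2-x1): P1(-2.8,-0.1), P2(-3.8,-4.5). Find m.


dy = -4.5 + 0.1 = -4.4
dx = -3.8 + 2.8 = -1.0
m = -4.4/(-1.0) = 4.4000

m = 4.4000


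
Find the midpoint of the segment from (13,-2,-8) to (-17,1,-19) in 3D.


Mx = (13- 17)/2 = -2.0000
My = (-2+1)/2 = -0.5000
Mz = (-8- 19)/2 = -13.5000

M = (-2.0000, -0.5000, -13.5000)


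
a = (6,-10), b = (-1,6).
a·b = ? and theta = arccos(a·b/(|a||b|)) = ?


a·b = 6*(-1) - 10*6 = -6 - 60 = -66
|a| = sqrt(36+100) = 11.6619
|b| = sqrt(1+36) = 6.0828
cos(theta) = -66/(sqrt(136)*sqrt(37)) = -66/sqrt(5032) = -0.930408
theta = arccos(-66/sqrt(5032)) = 158.4986 degrees

a·b = -66, theta = 158.4986 deg


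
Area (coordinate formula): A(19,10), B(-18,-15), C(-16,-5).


19*(-15+ 5) = -190
-18*(-5-10) = 270
-16*(10+ 15) = -400
sum = -320
Area = |-320|/2 = 160.0000

160.0000 sq units


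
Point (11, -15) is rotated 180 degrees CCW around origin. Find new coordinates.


cos(180) = -1, sin(180) = 0
x' = 11*(-1) + 15*0 = -11
y' = 11*0 - 15*(-1) = 15

(-11, 15)


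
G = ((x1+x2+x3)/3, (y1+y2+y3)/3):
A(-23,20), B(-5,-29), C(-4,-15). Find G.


Gx = (-23- 5- 4)/3 = -32/3 = -10.6667
Gy = (20- 29- 15)/3 = -24/3 = -8.0000

G = (-10.6667, -8.0000)


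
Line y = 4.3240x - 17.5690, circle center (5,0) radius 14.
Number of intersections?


Substitute y = 4.3240x - 17.5690: (x-5)^2 + (4.3240x- 17.5690-0)^2 = 196
Expand to Ax^2 + Bx + C = 0, where b-k = -17.569
A = 1+m^2 = 19.696976
B = 2(m(b-k) - h) = 2(4.3240*(-17.569) - 5) = -161.936712
C = h^2 + (b-k)^2 - r^2 = 25 + 308.669761 - 196 = 137.669761
disc = B^2-4AC = 26223.4987 - 10846.7119 = 15376.7868
disc > 0

2 intersection points


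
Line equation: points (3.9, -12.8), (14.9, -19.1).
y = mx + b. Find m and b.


m = (-6.3)/(11.0) = -0.5727
b = y1 - m*x1 = -12.8 - (-6.3*3.9)/(11.0) = -12.8 + 2.2336 = -10.5664

y = -0.5727x - 10.5664


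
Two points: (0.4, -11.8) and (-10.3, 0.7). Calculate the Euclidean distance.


dx = -10.3 - 0.4 = -10.7
dy = 0.7 + 11.8 = 12.5
d = sqrt(114.49 + 156.25) = sqrt(270.74) = 16.4542

16.4542


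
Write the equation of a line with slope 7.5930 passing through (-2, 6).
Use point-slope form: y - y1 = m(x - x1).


y - 6 = 7.5930(x + 2)
y = 7.5930x + 6 - 7.5930*(-2)
y = 7.5930x + 21.1860

y = 7.5930x + 21.1860


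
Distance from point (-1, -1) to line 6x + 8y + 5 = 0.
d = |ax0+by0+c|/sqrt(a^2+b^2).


|6*(-1) + 8*(-1) + 5| = |-9| = 9
sqrt(36 + 64) = sqrt(100) = 10.0000
d = 9/sqrt(100) = 0.9000

0.9000


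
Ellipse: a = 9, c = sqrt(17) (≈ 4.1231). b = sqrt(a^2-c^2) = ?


b^2 = 9^2 - (sqrt(17))^2 = 81 - 17 = 64
b = sqrt(64) = 8

b = 8
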